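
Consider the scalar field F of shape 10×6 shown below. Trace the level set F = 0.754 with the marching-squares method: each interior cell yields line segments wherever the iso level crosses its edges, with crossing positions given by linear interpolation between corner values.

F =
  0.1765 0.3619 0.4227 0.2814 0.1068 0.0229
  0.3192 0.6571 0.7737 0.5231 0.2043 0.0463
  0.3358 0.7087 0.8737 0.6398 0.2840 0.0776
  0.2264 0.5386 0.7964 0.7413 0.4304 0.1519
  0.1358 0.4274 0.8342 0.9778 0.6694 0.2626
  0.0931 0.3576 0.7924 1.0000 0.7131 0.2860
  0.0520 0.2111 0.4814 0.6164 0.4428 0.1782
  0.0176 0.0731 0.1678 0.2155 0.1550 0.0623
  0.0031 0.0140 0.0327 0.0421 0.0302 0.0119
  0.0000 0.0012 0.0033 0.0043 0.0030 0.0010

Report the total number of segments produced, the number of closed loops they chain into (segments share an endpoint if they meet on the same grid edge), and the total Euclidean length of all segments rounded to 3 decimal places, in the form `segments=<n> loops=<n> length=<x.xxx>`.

cell (0,1): code 0100 → (0.944,2.000)–(1.000,1.831)
cell (0,2): code 1000 → (1.000,2.079)–(0.944,2.000)
cell (1,1): code 0110 → (1.000,1.831)–(2.000,1.275)
cell (1,2): code 1001 → (2.000,2.512)–(1.000,2.079)
cell (2,1): code 0110 → (2.000,1.275)–(3.000,1.836)
cell (2,2): code 1001 → (3.000,2.770)–(2.000,2.512)
cell (3,1): code 0110 → (3.000,1.836)–(4.000,1.803)
cell (3,2): code 1101 → (3.054,3.000)–(3.000,2.770)
cell (3,3): code 1000 → (4.000,3.726)–(3.054,3.000)
cell (4,1): code 0110 → (4.000,1.803)–(5.000,1.912)
cell (4,3): code 1001 → (5.000,3.857)–(4.000,3.726)
cell (5,1): code 0010 → (5.000,1.912)–(5.123,2.000)
cell (5,2): code 0011 → (5.123,2.000)–(5.641,3.000)
cell (5,3): code 0001 → (5.641,3.000)–(5.000,3.857)
total: 14 segments, chained into 1 closed loop(s), length Σ = 11.481024

segments=14 loops=1 length=11.481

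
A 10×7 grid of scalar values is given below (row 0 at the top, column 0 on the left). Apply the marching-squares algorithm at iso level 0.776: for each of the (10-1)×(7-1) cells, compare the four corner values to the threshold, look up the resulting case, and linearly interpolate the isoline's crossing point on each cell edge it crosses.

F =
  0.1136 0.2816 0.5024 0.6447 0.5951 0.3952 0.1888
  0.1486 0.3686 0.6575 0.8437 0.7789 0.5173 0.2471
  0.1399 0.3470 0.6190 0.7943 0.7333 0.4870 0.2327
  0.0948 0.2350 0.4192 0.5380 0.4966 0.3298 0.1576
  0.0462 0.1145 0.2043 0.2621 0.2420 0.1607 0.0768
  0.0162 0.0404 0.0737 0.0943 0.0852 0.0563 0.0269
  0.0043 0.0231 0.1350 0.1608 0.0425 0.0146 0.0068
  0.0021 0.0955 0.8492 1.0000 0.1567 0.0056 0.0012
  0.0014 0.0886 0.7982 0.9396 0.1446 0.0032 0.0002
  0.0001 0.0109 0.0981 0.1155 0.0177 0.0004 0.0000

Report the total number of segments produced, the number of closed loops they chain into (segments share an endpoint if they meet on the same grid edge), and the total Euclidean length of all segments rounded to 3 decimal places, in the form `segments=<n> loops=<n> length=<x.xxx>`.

segments=16 loops=2 length=9.150

cell (0,2): code 0100 → (0.660,3.000)–(1.000,2.636)
cell (0,3): code 1100 → (0.984,4.000)–(0.660,3.000)
cell (0,4): code 1000 → (1.000,4.011)–(0.984,4.000)
cell (1,2): code 0110 → (1.000,2.636)–(2.000,2.896)
cell (1,3): code 1011 → (2.000,3.300)–(1.064,4.000)
cell (1,4): code 0001 → (1.064,4.000)–(1.000,4.011)
cell (2,2): code 0010 → (2.000,2.896)–(2.071,3.000)
cell (2,3): code 0001 → (2.071,3.000)–(2.000,3.300)
cell (6,1): code 0100 → (6.898,2.000)–(7.000,1.903)
cell (6,2): code 1100 → (6.733,3.000)–(6.898,2.000)
cell (6,3): code 1000 → (7.000,3.266)–(6.733,3.000)
cell (7,1): code 0110 → (7.000,1.903)–(8.000,1.969)
cell (7,3): code 1001 → (8.000,3.206)–(7.000,3.266)
cell (8,1): code 0010 → (8.000,1.969)–(8.032,2.000)
cell (8,2): code 0011 → (8.032,2.000)–(8.199,3.000)
cell (8,3): code 0001 → (8.199,3.000)–(8.000,3.206)
total: 16 segments, chained into 2 closed loop(s), length Σ = 9.149543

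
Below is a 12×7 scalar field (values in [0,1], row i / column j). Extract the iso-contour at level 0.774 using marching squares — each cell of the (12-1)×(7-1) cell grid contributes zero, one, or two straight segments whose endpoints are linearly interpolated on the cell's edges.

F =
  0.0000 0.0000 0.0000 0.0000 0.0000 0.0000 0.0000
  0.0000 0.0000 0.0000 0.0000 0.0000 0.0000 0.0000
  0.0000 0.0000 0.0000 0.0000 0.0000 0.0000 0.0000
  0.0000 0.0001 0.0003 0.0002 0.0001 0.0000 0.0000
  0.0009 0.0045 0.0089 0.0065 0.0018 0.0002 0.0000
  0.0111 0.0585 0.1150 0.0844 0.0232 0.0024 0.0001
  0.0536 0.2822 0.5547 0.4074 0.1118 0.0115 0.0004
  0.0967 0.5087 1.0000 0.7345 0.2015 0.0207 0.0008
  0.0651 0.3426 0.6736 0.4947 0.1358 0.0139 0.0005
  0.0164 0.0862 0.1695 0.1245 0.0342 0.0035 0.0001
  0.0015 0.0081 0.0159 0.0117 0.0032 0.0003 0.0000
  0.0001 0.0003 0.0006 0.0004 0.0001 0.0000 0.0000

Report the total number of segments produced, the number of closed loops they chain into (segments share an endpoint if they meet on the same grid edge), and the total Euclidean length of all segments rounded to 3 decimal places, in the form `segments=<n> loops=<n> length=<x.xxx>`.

cell (6,1): code 0100 → (6.492,2.000)–(7.000,1.540)
cell (6,2): code 1000 → (7.000,2.851)–(6.492,2.000)
cell (7,1): code 0010 → (7.000,1.540)–(7.692,2.000)
cell (7,2): code 0001 → (7.692,2.000)–(7.000,2.851)
total: 4 segments, chained into 1 closed loop(s), length Σ = 3.604560

segments=4 loops=1 length=3.605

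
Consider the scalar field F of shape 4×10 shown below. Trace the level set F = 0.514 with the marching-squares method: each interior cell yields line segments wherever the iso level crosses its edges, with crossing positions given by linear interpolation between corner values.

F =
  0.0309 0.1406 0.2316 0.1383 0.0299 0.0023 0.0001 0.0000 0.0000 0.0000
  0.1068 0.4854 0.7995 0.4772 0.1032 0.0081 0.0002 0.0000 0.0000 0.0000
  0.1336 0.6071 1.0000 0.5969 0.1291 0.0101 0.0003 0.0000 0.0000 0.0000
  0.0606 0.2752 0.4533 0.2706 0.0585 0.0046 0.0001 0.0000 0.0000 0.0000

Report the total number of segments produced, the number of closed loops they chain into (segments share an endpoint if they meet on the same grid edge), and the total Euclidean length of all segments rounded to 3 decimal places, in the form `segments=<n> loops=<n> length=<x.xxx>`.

cell (0,1): code 0100 → (0.497,2.000)–(1.000,1.091)
cell (0,2): code 1000 → (1.000,2.886)–(0.497,2.000)
cell (1,0): code 0100 → (1.235,1.000)–(2.000,0.803)
cell (1,1): code 1110 → (1.000,1.091)–(1.235,1.000)
cell (1,2): code 1101 → (1.307,3.000)–(1.000,2.886)
cell (1,3): code 1000 → (2.000,3.177)–(1.307,3.000)
cell (2,0): code 0010 → (2.000,0.803)–(2.281,1.000)
cell (2,1): code 0011 → (2.281,1.000)–(2.889,2.000)
cell (2,2): code 0011 → (2.889,2.000)–(2.254,3.000)
cell (2,3): code 0001 → (2.254,3.000)–(2.000,3.177)
total: 10 segments, chained into 1 closed loop(s), length Σ = 7.149376

segments=10 loops=1 length=7.149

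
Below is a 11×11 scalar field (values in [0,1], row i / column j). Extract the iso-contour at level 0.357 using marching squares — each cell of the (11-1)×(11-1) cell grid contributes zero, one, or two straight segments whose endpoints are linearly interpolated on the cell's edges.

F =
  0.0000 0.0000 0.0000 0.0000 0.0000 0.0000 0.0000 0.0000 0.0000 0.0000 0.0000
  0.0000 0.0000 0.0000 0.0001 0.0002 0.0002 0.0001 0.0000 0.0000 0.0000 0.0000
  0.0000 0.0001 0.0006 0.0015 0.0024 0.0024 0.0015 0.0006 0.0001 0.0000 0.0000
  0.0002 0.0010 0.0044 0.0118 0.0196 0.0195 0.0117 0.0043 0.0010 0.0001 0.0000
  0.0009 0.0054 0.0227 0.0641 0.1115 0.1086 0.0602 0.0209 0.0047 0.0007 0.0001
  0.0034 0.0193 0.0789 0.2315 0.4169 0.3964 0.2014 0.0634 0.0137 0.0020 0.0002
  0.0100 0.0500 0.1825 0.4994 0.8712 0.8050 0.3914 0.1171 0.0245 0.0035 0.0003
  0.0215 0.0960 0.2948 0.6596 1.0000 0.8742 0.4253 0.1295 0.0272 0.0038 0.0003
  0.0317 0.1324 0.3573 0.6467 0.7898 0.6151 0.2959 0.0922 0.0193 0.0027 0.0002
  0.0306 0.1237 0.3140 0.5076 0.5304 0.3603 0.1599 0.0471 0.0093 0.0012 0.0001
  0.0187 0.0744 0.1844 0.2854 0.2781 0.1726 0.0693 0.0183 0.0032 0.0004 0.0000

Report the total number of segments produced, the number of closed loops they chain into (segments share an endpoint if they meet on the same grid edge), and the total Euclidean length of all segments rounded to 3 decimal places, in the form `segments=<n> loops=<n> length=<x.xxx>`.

cell (4,3): code 0100 → (4.804,4.000)–(5.000,3.677)
cell (4,4): code 1100 → (4.863,5.000)–(4.804,4.000)
cell (4,5): code 1000 → (5.000,5.202)–(4.863,5.000)
cell (5,2): code 0100 → (5.468,3.000)–(6.000,2.551)
cell (5,3): code 1110 → (5.000,3.677)–(5.468,3.000)
cell (5,5): code 1101 → (5.819,6.000)–(5.000,5.202)
cell (5,6): code 1000 → (6.000,6.125)–(5.819,6.000)
cell (6,2): code 0110 → (6.000,2.551)–(7.000,2.171)
cell (6,6): code 1001 → (7.000,6.231)–(6.000,6.125)
cell (7,1): code 0100 → (7.995,2.000)–(8.000,1.999)
cell (7,2): code 1110 → (7.000,2.171)–(7.995,2.000)
cell (7,5): code 1011 → (8.000,5.809)–(7.528,6.000)
cell (7,6): code 0001 → (7.528,6.000)–(7.000,6.231)
cell (8,1): code 0010 → (8.000,1.999)–(8.007,2.000)
cell (8,2): code 0111 → (8.007,2.000)–(9.000,2.222)
cell (8,5): code 1001 → (9.000,5.016)–(8.000,5.809)
cell (9,2): code 0010 → (9.000,2.222)–(9.678,3.000)
cell (9,3): code 0011 → (9.678,3.000)–(9.687,4.000)
cell (9,4): code 0011 → (9.687,4.000)–(9.018,5.000)
cell (9,5): code 0001 → (9.018,5.000)–(9.000,5.016)
total: 20 segments, chained into 1 closed loop(s), length Σ = 14.242118

segments=20 loops=1 length=14.242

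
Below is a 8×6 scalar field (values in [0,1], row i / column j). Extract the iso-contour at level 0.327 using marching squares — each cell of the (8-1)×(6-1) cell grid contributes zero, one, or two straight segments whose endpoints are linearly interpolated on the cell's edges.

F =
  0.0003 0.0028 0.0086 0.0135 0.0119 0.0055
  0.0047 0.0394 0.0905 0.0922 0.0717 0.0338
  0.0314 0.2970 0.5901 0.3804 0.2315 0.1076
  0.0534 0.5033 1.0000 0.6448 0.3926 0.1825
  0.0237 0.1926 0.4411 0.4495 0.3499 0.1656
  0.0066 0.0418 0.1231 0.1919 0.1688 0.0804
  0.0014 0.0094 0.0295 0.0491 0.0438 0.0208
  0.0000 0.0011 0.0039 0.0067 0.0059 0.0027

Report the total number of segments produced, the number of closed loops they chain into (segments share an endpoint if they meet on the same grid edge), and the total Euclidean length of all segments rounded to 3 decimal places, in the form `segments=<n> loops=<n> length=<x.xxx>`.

segments=14 loops=1 length=10.231

cell (1,1): code 0100 → (1.473,2.000)–(2.000,1.102)
cell (1,2): code 1100 → (1.815,3.000)–(1.473,2.000)
cell (1,3): code 1000 → (2.000,3.359)–(1.815,3.000)
cell (2,0): code 0100 → (2.145,1.000)–(3.000,0.608)
cell (2,1): code 1110 → (2.000,1.102)–(2.145,1.000)
cell (2,3): code 1101 → (2.593,4.000)–(2.000,3.359)
cell (2,4): code 1000 → (3.000,4.312)–(2.593,4.000)
cell (3,0): code 0010 → (3.000,0.608)–(3.567,1.000)
cell (3,1): code 0111 → (3.567,1.000)–(4.000,1.541)
cell (3,4): code 1001 → (4.000,4.124)–(3.000,4.312)
cell (4,1): code 0010 → (4.000,1.541)–(4.359,2.000)
cell (4,2): code 0011 → (4.359,2.000)–(4.476,3.000)
cell (4,3): code 0011 → (4.476,3.000)–(4.126,4.000)
cell (4,4): code 0001 → (4.126,4.000)–(4.000,4.124)
total: 14 segments, chained into 1 closed loop(s), length Σ = 10.231135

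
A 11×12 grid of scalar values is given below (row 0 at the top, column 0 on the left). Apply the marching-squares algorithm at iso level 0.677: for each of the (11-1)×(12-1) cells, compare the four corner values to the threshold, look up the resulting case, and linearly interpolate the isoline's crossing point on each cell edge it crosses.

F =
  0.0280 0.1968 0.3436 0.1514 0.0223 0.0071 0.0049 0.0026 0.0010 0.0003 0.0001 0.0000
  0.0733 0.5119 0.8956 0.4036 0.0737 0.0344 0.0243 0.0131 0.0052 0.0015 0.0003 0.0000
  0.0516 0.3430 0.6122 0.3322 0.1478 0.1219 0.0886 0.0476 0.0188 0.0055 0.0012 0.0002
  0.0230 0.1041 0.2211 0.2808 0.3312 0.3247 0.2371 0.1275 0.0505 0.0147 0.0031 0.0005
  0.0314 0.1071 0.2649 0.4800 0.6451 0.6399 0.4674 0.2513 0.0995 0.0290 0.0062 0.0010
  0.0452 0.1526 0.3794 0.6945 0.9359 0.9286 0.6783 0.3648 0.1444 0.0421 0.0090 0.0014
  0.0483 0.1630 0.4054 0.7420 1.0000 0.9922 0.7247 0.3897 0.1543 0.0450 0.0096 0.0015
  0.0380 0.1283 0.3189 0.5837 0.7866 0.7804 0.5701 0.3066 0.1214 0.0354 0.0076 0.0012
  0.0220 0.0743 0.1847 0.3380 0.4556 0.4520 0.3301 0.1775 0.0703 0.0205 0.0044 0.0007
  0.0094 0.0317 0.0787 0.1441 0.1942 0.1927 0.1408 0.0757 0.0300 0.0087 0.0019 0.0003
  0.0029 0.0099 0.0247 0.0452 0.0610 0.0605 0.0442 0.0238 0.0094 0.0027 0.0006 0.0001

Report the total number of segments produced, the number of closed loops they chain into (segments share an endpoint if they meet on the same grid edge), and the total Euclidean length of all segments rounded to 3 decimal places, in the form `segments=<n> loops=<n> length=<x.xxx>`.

cell (0,1): code 0100 → (0.604,2.000)–(1.000,1.430)
cell (0,2): code 1000 → (1.000,2.444)–(0.604,2.000)
cell (1,1): code 0010 → (1.000,1.430)–(1.771,2.000)
cell (1,2): code 0001 → (1.771,2.000)–(1.000,2.444)
cell (4,2): code 0100 → (4.918,3.000)–(5.000,2.944)
cell (4,3): code 1100 → (4.110,4.000)–(4.918,3.000)
cell (4,4): code 1100 → (4.129,5.000)–(4.110,4.000)
cell (4,5): code 1100 → (4.994,6.000)–(4.129,5.000)
cell (4,6): code 1000 → (5.000,6.004)–(4.994,6.000)
cell (5,2): code 0110 → (5.000,2.944)–(6.000,2.807)
cell (5,6): code 1001 → (6.000,6.142)–(5.000,6.004)
cell (6,2): code 0010 → (6.000,2.807)–(6.411,3.000)
cell (6,3): code 0111 → (6.411,3.000)–(7.000,3.460)
cell (6,5): code 1011 → (7.000,5.492)–(6.309,6.000)
cell (6,6): code 0001 → (6.309,6.000)–(6.000,6.142)
cell (7,3): code 0010 → (7.000,3.460)–(7.331,4.000)
cell (7,4): code 0011 → (7.331,4.000)–(7.315,5.000)
cell (7,5): code 0001 → (7.315,5.000)–(7.000,5.492)
total: 18 segments, chained into 2 closed loop(s), length Σ = 13.488717

segments=18 loops=2 length=13.489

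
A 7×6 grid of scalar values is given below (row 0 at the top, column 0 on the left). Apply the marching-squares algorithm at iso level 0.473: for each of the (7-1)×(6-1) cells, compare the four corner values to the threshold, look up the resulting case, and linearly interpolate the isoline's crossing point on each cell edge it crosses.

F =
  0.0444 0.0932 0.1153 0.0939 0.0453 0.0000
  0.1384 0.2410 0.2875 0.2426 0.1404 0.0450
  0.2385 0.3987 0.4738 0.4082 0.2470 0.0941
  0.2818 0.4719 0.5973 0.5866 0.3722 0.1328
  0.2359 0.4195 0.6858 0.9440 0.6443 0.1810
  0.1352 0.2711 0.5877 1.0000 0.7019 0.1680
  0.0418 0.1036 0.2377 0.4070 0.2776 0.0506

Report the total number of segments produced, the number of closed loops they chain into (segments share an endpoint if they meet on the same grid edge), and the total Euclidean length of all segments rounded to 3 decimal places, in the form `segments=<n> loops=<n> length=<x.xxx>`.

segments=14 loops=1 length=11.129

cell (1,1): code 0100 → (1.996,2.000)–(2.000,1.989)
cell (1,2): code 1000 → (2.000,2.012)–(1.996,2.000)
cell (2,1): code 0110 → (2.000,1.989)–(3.000,1.009)
cell (2,2): code 1101 → (2.363,3.000)–(2.000,2.012)
cell (2,3): code 1000 → (3.000,3.530)–(2.363,3.000)
cell (3,1): code 0110 → (3.000,1.009)–(4.000,1.201)
cell (3,3): code 1101 → (3.370,4.000)–(3.000,3.530)
cell (3,4): code 1000 → (4.000,4.370)–(3.370,4.000)
cell (4,1): code 0110 → (4.000,1.201)–(5.000,1.638)
cell (4,4): code 1001 → (5.000,4.429)–(4.000,4.370)
cell (5,1): code 0010 → (5.000,1.638)–(5.328,2.000)
cell (5,2): code 0011 → (5.328,2.000)–(5.889,3.000)
cell (5,3): code 0011 → (5.889,3.000)–(5.539,4.000)
cell (5,4): code 0001 → (5.539,4.000)–(5.000,4.429)
total: 14 segments, chained into 1 closed loop(s), length Σ = 11.129176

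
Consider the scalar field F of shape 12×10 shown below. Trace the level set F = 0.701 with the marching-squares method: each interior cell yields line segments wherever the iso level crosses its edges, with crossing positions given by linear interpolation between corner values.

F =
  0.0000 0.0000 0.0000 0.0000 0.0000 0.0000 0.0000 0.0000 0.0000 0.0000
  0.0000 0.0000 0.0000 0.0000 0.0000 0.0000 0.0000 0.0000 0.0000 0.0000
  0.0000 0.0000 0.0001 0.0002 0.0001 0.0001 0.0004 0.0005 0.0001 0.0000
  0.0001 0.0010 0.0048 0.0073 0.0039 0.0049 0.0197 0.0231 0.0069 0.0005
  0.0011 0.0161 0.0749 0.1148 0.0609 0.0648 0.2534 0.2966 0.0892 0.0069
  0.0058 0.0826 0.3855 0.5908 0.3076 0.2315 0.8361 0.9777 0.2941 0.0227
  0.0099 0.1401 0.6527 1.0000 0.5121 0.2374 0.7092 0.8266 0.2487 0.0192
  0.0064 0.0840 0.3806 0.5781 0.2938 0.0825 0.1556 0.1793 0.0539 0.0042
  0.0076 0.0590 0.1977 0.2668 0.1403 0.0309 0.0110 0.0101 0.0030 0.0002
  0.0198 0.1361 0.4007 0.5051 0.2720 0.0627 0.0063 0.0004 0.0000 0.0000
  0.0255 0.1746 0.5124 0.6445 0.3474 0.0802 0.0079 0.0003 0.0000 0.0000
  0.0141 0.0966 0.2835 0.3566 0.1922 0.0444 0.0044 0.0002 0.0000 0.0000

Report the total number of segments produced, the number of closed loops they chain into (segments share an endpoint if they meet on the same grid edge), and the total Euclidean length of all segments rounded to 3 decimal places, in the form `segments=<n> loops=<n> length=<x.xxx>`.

cell (4,5): code 0100 → (4.768,6.000)–(5.000,5.777)
cell (4,6): code 1100 → (4.594,7.000)–(4.768,6.000)
cell (4,7): code 1000 → (5.000,7.405)–(4.594,7.000)
cell (5,2): code 0100 → (5.269,3.000)–(6.000,2.139)
cell (5,3): code 1000 → (6.000,3.613)–(5.269,3.000)
cell (5,5): code 0110 → (5.000,5.777)–(6.000,5.983)
cell (5,7): code 1001 → (6.000,7.217)–(5.000,7.405)
cell (6,2): code 0010 → (6.000,2.139)–(6.709,3.000)
cell (6,3): code 0001 → (6.709,3.000)–(6.000,3.613)
cell (6,5): code 0010 → (6.000,5.983)–(6.015,6.000)
cell (6,6): code 0011 → (6.015,6.000)–(6.194,7.000)
cell (6,7): code 0001 → (6.194,7.000)–(6.000,7.217)
total: 12 segments, chained into 2 closed loop(s), length Σ = 9.414017

segments=12 loops=2 length=9.414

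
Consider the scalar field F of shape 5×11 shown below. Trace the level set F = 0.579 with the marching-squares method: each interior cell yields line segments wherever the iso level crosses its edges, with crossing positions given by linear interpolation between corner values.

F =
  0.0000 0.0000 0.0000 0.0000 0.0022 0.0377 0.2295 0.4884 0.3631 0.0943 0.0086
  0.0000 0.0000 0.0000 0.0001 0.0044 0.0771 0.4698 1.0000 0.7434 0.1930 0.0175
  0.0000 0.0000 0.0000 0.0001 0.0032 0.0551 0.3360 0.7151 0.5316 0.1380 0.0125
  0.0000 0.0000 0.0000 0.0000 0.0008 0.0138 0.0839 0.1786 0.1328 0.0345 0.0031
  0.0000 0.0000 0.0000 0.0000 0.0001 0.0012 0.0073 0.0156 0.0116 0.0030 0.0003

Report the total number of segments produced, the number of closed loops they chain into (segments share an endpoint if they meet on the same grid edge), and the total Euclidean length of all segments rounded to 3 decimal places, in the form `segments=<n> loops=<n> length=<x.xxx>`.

segments=8 loops=1 length=6.230

cell (0,6): code 0100 → (0.177,7.000)–(1.000,6.206)
cell (0,7): code 1100 → (0.568,8.000)–(0.177,7.000)
cell (0,8): code 1000 → (1.000,8.299)–(0.568,8.000)
cell (1,6): code 0110 → (1.000,6.206)–(2.000,6.641)
cell (1,7): code 1011 → (2.000,7.742)–(1.776,8.000)
cell (1,8): code 0001 → (1.776,8.000)–(1.000,8.299)
cell (2,6): code 0010 → (2.000,6.641)–(2.254,7.000)
cell (2,7): code 0001 → (2.254,7.000)–(2.000,7.742)
total: 8 segments, chained into 1 closed loop(s), length Σ = 6.230024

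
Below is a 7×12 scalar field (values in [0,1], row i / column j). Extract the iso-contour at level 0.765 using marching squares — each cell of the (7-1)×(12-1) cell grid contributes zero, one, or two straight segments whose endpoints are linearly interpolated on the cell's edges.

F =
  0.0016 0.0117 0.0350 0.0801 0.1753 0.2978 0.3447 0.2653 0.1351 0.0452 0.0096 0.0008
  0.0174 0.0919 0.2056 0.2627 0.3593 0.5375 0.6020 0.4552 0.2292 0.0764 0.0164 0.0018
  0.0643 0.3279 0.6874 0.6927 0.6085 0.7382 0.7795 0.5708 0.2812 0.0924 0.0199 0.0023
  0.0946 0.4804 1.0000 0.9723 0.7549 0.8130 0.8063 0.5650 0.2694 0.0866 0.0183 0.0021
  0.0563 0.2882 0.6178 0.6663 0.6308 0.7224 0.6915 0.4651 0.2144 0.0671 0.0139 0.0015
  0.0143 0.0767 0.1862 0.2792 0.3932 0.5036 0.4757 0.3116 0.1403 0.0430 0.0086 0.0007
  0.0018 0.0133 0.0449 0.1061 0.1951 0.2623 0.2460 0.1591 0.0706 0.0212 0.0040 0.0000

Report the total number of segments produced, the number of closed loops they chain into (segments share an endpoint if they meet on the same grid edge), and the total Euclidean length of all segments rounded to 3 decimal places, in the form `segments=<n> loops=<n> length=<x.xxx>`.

segments=14 loops=2 length=11.675

cell (1,5): code 0100 → (1.918,6.000)–(2.000,5.649)
cell (1,6): code 1000 → (2.000,6.069)–(1.918,6.000)
cell (2,1): code 0100 → (2.248,2.000)–(3.000,1.548)
cell (2,2): code 1100 → (2.259,3.000)–(2.248,2.000)
cell (2,3): code 1000 → (3.000,3.954)–(2.259,3.000)
cell (2,4): code 0100 → (2.358,5.000)–(3.000,4.174)
cell (2,5): code 1110 → (2.000,5.649)–(2.358,5.000)
cell (2,6): code 1001 → (3.000,6.171)–(2.000,6.069)
cell (3,1): code 0010 → (3.000,1.548)–(3.615,2.000)
cell (3,2): code 0011 → (3.615,2.000)–(3.677,3.000)
cell (3,3): code 0001 → (3.677,3.000)–(3.000,3.954)
cell (3,4): code 0010 → (3.000,4.174)–(3.530,5.000)
cell (3,5): code 0011 → (3.530,5.000)–(3.360,6.000)
cell (3,6): code 0001 → (3.360,6.000)–(3.000,6.171)
total: 14 segments, chained into 2 closed loop(s), length Σ = 11.674591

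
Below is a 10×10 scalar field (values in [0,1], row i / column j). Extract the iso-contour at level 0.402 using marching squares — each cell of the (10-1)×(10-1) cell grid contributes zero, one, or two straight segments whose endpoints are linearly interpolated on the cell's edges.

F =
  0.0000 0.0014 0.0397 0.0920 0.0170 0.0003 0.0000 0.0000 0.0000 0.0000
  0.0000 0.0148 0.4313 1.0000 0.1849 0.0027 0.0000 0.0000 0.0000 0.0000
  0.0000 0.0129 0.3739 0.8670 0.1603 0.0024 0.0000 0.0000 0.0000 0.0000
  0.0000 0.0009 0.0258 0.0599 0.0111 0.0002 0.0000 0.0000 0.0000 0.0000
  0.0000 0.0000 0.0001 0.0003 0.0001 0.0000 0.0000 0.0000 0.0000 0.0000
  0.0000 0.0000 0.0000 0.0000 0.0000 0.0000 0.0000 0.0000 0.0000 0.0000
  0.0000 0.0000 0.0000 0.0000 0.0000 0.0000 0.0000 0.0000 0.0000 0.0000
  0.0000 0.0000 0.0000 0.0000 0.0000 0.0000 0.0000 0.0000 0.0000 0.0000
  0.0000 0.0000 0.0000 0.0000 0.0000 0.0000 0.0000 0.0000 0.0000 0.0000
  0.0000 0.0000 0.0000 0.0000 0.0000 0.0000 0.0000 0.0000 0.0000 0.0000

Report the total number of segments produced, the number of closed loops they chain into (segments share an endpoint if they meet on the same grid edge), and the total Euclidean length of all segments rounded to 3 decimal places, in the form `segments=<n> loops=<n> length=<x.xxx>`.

segments=8 loops=1 length=6.237

cell (0,1): code 0100 → (0.925,2.000)–(1.000,1.930)
cell (0,2): code 1100 → (0.341,3.000)–(0.925,2.000)
cell (0,3): code 1000 → (1.000,3.734)–(0.341,3.000)
cell (1,1): code 0010 → (1.000,1.930)–(1.510,2.000)
cell (1,2): code 0111 → (1.510,2.000)–(2.000,2.057)
cell (1,3): code 1001 → (2.000,3.658)–(1.000,3.734)
cell (2,2): code 0010 → (2.000,2.057)–(2.576,3.000)
cell (2,3): code 0001 → (2.576,3.000)–(2.000,3.658)
total: 8 segments, chained into 1 closed loop(s), length Σ = 6.237163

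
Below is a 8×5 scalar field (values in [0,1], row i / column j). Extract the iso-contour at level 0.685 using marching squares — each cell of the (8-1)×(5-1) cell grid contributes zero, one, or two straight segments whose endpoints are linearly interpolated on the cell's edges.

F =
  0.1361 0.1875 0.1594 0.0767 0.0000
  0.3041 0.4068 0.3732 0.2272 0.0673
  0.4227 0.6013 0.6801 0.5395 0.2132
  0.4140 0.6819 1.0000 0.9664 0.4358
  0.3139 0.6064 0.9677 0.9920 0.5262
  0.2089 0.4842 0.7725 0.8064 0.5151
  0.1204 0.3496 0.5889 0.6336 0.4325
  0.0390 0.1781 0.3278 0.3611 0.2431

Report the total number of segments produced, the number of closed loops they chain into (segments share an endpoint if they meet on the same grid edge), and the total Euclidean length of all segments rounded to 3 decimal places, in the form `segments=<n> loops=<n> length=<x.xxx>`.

cell (2,1): code 0100 → (2.015,2.000)–(3.000,1.010)
cell (2,2): code 1100 → (2.341,3.000)–(2.015,2.000)
cell (2,3): code 1000 → (3.000,3.530)–(2.341,3.000)
cell (3,1): code 0110 → (3.000,1.010)–(4.000,1.218)
cell (3,3): code 1001 → (4.000,3.659)–(3.000,3.530)
cell (4,1): code 0110 → (4.000,1.218)–(5.000,1.696)
cell (4,3): code 1001 → (5.000,3.417)–(4.000,3.659)
cell (5,1): code 0010 → (5.000,1.696)–(5.477,2.000)
cell (5,2): code 0011 → (5.477,2.000)–(5.703,3.000)
cell (5,3): code 0001 → (5.703,3.000)–(5.000,3.417)
total: 10 segments, chained into 1 closed loop(s), length Σ = 9.868596

segments=10 loops=1 length=9.869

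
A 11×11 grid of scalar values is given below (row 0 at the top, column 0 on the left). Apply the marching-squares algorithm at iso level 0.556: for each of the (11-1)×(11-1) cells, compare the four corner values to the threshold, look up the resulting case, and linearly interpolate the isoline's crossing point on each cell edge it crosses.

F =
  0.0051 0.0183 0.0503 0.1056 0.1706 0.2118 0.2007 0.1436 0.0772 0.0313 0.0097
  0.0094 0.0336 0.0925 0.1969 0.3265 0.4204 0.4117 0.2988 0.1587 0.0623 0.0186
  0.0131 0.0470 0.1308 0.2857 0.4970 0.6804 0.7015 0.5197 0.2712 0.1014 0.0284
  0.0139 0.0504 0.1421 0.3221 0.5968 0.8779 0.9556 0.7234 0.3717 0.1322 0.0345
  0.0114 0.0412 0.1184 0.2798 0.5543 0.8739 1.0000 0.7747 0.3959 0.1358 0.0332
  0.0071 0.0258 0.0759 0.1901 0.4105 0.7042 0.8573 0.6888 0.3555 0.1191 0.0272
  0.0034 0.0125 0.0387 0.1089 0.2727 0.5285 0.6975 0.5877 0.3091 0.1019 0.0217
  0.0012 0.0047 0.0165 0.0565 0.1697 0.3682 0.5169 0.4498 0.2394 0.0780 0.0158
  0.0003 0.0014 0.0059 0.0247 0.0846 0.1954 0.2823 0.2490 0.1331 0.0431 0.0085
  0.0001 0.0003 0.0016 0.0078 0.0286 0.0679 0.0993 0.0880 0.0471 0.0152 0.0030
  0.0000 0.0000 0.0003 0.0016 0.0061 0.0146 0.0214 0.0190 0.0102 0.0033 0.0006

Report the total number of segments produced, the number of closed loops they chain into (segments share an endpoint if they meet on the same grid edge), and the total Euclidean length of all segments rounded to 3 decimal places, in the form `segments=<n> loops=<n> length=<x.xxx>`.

segments=18 loops=1 length=14.041

cell (1,4): code 0100 → (1.522,5.000)–(2.000,4.322)
cell (1,5): code 1100 → (1.498,6.000)–(1.522,5.000)
cell (1,6): code 1000 → (2.000,6.800)–(1.498,6.000)
cell (2,3): code 0100 → (2.591,4.000)–(3.000,3.851)
cell (2,4): code 1110 → (2.000,4.322)–(2.591,4.000)
cell (2,6): code 1101 → (2.178,7.000)–(2.000,6.800)
cell (2,7): code 1000 → (3.000,7.476)–(2.178,7.000)
cell (3,3): code 0010 → (3.000,3.851)–(3.960,4.000)
cell (3,4): code 0111 → (3.960,4.000)–(4.000,4.005)
cell (3,7): code 1001 → (4.000,7.577)–(3.000,7.476)
cell (4,4): code 0110 → (4.000,4.005)–(5.000,4.495)
cell (4,7): code 1001 → (5.000,7.398)–(4.000,7.577)
cell (5,4): code 0010 → (5.000,4.495)–(5.843,5.000)
cell (5,5): code 0111 → (5.843,5.000)–(6.000,5.163)
cell (5,7): code 1001 → (6.000,7.114)–(5.000,7.398)
cell (6,5): code 0010 → (6.000,5.163)–(6.783,6.000)
cell (6,6): code 0011 → (6.783,6.000)–(6.230,7.000)
cell (6,7): code 0001 → (6.230,7.000)–(6.000,7.114)
total: 18 segments, chained into 1 closed loop(s), length Σ = 14.041464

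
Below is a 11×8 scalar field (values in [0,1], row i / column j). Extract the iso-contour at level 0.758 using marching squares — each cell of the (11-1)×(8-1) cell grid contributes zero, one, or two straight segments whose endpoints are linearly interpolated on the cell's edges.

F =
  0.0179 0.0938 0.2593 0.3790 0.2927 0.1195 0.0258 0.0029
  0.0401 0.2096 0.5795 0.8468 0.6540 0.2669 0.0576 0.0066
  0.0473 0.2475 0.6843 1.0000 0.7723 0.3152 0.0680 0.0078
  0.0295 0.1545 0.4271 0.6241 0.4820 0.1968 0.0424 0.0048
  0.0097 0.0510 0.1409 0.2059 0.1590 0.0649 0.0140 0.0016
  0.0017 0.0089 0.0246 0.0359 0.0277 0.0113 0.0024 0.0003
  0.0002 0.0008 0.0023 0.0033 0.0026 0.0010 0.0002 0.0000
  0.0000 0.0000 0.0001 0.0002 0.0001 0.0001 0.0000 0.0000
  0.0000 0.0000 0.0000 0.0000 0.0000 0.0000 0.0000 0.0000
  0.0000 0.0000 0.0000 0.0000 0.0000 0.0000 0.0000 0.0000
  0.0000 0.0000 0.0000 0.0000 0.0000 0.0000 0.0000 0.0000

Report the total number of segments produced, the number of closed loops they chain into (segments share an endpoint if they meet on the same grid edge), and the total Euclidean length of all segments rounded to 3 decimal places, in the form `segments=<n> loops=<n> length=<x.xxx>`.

segments=8 loops=1 length=5.350

cell (0,2): code 0100 → (0.810,3.000)–(1.000,2.668)
cell (0,3): code 1000 → (1.000,3.461)–(0.810,3.000)
cell (1,2): code 0110 → (1.000,2.668)–(2.000,2.233)
cell (1,3): code 1101 → (1.879,4.000)–(1.000,3.461)
cell (1,4): code 1000 → (2.000,4.031)–(1.879,4.000)
cell (2,2): code 0010 → (2.000,2.233)–(2.644,3.000)
cell (2,3): code 0011 → (2.644,3.000)–(2.049,4.000)
cell (2,4): code 0001 → (2.049,4.000)–(2.000,4.031)
total: 8 segments, chained into 1 closed loop(s), length Σ = 5.350088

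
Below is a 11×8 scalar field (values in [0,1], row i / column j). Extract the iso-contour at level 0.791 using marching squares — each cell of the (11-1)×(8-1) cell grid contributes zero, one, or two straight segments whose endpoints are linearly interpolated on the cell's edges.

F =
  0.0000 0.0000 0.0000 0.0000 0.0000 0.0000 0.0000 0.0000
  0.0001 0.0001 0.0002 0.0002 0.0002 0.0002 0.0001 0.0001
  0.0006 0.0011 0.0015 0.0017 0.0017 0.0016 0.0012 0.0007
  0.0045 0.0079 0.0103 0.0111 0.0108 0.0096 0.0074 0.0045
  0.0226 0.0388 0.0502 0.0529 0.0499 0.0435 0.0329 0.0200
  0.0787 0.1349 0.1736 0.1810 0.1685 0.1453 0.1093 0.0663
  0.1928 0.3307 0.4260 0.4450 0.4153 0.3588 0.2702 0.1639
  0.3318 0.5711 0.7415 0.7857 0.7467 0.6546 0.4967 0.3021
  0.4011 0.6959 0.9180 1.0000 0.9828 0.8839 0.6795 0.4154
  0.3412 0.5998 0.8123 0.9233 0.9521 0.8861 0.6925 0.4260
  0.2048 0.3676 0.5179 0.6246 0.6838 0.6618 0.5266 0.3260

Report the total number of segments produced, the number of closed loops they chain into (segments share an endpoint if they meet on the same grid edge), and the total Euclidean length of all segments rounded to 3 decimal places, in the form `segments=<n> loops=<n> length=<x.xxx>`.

cell (7,1): code 0100 → (7.280,2.000)–(8.000,1.428)
cell (7,2): code 1100 → (7.025,3.000)–(7.280,2.000)
cell (7,3): code 1100 → (7.188,4.000)–(7.025,3.000)
cell (7,4): code 1100 → (7.595,5.000)–(7.188,4.000)
cell (7,5): code 1000 → (8.000,5.455)–(7.595,5.000)
cell (8,1): code 0110 → (8.000,1.428)–(9.000,1.900)
cell (8,5): code 1001 → (9.000,5.491)–(8.000,5.455)
cell (9,1): code 0010 → (9.000,1.900)–(9.072,2.000)
cell (9,2): code 0011 → (9.072,2.000)–(9.443,3.000)
cell (9,3): code 0011 → (9.443,3.000)–(9.600,4.000)
cell (9,4): code 0011 → (9.600,4.000)–(9.424,5.000)
cell (9,5): code 0001 → (9.424,5.000)–(9.000,5.491)
total: 12 segments, chained into 1 closed loop(s), length Σ = 10.626080

segments=12 loops=1 length=10.626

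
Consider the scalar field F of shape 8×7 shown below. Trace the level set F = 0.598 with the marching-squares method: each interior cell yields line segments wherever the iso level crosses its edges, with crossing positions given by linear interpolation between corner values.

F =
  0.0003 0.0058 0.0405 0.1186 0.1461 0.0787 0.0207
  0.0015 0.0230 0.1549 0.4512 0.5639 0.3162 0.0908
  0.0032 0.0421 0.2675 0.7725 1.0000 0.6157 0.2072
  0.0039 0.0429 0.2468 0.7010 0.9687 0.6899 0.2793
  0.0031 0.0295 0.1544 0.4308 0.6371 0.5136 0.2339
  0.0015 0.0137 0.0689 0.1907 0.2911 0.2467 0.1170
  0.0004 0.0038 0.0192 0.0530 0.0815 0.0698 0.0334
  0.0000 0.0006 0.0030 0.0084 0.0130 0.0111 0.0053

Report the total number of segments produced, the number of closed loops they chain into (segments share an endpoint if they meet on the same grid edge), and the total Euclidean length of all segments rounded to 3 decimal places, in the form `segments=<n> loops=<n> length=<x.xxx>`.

cell (1,2): code 0100 → (1.457,3.000)–(2.000,2.654)
cell (1,3): code 1100 → (1.078,4.000)–(1.457,3.000)
cell (1,4): code 1100 → (1.941,5.000)–(1.078,4.000)
cell (1,5): code 1000 → (2.000,5.043)–(1.941,5.000)
cell (2,2): code 0110 → (2.000,2.654)–(3.000,2.773)
cell (2,5): code 1001 → (3.000,5.224)–(2.000,5.043)
cell (3,2): code 0010 → (3.000,2.773)–(3.381,3.000)
cell (3,3): code 0111 → (3.381,3.000)–(4.000,3.810)
cell (3,4): code 1011 → (4.000,4.317)–(3.521,5.000)
cell (3,5): code 0001 → (3.521,5.000)–(3.000,5.224)
cell (4,3): code 0010 → (4.000,3.810)–(4.113,4.000)
cell (4,4): code 0001 → (4.113,4.000)–(4.000,4.317)
total: 12 segments, chained into 1 closed loop(s), length Σ = 8.551950

segments=12 loops=1 length=8.552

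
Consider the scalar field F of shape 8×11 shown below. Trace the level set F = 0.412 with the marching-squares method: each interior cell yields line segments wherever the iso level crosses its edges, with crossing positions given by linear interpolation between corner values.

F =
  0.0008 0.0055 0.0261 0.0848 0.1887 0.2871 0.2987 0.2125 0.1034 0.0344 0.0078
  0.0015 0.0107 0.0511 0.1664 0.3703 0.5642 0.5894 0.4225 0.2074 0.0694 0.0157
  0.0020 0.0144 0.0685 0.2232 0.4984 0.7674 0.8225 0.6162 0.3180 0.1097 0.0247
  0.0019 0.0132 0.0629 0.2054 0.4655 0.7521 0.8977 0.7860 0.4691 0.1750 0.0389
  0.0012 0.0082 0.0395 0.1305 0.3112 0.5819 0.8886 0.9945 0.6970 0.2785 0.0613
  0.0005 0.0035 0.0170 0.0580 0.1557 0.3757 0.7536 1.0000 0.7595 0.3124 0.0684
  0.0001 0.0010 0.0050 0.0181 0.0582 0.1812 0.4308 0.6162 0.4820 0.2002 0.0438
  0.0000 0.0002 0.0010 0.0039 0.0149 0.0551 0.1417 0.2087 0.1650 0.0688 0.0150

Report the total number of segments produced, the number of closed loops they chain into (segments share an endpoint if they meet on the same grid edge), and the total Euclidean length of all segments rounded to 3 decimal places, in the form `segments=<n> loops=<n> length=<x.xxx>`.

segments=22 loops=1 length=17.123

cell (0,4): code 0100 → (0.451,5.000)–(1.000,4.215)
cell (0,5): code 1100 → (0.390,6.000)–(0.451,5.000)
cell (0,6): code 1100 → (0.950,7.000)–(0.390,6.000)
cell (0,7): code 1000 → (1.000,7.049)–(0.950,7.000)
cell (1,3): code 0100 → (1.326,4.000)–(2.000,3.686)
cell (1,4): code 1110 → (1.000,4.215)–(1.326,4.000)
cell (1,7): code 1001 → (2.000,7.685)–(1.000,7.049)
cell (2,3): code 0110 → (2.000,3.686)–(3.000,3.794)
cell (2,7): code 1101 → (2.622,8.000)–(2.000,7.685)
cell (2,8): code 1000 → (3.000,8.194)–(2.622,8.000)
cell (3,3): code 0010 → (3.000,3.794)–(3.347,4.000)
cell (3,4): code 0111 → (3.347,4.000)–(4.000,4.372)
cell (3,8): code 1001 → (4.000,8.681)–(3.000,8.194)
cell (4,4): code 0010 → (4.000,4.372)–(4.824,5.000)
cell (4,5): code 0111 → (4.824,5.000)–(5.000,5.096)
cell (4,8): code 1001 → (5.000,8.777)–(4.000,8.681)
cell (5,5): code 0110 → (5.000,5.096)–(6.000,5.925)
cell (5,8): code 1001 → (6.000,8.248)–(5.000,8.777)
cell (6,5): code 0010 → (6.000,5.925)–(6.065,6.000)
cell (6,6): code 0011 → (6.065,6.000)–(6.501,7.000)
cell (6,7): code 0011 → (6.501,7.000)–(6.221,8.000)
cell (6,8): code 0001 → (6.221,8.000)–(6.000,8.248)
total: 22 segments, chained into 1 closed loop(s), length Σ = 17.122845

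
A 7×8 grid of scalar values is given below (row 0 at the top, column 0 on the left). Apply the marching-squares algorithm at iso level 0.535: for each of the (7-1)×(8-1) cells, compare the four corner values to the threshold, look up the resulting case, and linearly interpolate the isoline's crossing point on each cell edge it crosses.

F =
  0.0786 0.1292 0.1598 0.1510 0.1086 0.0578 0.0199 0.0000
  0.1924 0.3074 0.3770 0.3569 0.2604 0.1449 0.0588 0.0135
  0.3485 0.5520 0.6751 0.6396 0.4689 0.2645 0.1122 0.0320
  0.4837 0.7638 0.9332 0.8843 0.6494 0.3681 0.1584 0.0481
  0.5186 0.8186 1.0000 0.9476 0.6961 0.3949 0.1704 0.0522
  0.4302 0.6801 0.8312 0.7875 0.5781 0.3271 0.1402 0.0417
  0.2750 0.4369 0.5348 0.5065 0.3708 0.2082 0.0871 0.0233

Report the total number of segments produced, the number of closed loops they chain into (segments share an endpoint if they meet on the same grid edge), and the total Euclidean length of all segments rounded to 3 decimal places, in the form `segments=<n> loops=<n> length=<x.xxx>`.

cell (1,0): code 0100 → (1.930,1.000)–(2.000,0.916)
cell (1,1): code 1100 → (1.530,2.000)–(1.930,1.000)
cell (1,2): code 1100 → (1.630,3.000)–(1.530,2.000)
cell (1,3): code 1000 → (2.000,3.613)–(1.630,3.000)
cell (2,0): code 0110 → (2.000,0.916)–(3.000,0.183)
cell (2,3): code 1101 → (2.366,4.000)–(2.000,3.613)
cell (2,4): code 1000 → (3.000,4.407)–(2.366,4.000)
cell (3,0): code 0110 → (3.000,0.183)–(4.000,0.055)
cell (3,4): code 1001 → (4.000,4.535)–(3.000,4.407)
cell (4,0): code 0110 → (4.000,0.055)–(5.000,0.419)
cell (4,4): code 1001 → (5.000,4.172)–(4.000,4.535)
cell (5,0): code 0010 → (5.000,0.419)–(5.597,1.000)
cell (5,1): code 0011 → (5.597,1.000)–(5.999,2.000)
cell (5,2): code 0011 → (5.999,2.000)–(5.899,3.000)
cell (5,3): code 0011 → (5.899,3.000)–(5.208,4.000)
cell (5,4): code 0001 → (5.208,4.000)–(5.000,4.172)
total: 16 segments, chained into 1 closed loop(s), length Σ = 13.978087

segments=16 loops=1 length=13.978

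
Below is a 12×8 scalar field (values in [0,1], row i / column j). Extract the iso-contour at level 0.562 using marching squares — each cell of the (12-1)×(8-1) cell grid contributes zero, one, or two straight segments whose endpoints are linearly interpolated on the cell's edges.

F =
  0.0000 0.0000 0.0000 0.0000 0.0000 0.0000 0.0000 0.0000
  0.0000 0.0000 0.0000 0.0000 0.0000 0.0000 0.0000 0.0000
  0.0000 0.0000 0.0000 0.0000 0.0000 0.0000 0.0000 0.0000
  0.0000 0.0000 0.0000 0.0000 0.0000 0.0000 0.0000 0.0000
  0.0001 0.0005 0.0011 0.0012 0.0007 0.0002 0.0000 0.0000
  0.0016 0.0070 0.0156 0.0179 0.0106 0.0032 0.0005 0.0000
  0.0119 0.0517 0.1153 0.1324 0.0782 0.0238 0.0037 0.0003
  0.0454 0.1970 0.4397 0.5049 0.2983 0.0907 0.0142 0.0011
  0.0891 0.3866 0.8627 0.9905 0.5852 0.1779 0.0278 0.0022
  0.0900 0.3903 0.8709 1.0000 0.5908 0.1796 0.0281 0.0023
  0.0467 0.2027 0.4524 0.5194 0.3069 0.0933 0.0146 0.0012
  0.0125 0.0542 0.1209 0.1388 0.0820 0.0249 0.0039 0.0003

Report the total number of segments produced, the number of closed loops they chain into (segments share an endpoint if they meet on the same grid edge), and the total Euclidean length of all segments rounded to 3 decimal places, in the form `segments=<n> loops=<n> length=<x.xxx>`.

segments=10 loops=1 length=8.750

cell (7,1): code 0100 → (7.289,2.000)–(8.000,1.368)
cell (7,2): code 1100 → (7.118,3.000)–(7.289,2.000)
cell (7,3): code 1100 → (7.919,4.000)–(7.118,3.000)
cell (7,4): code 1000 → (8.000,4.057)–(7.919,4.000)
cell (8,1): code 0110 → (8.000,1.368)–(9.000,1.357)
cell (8,4): code 1001 → (9.000,4.070)–(8.000,4.057)
cell (9,1): code 0010 → (9.000,1.357)–(9.738,2.000)
cell (9,2): code 0011 → (9.738,2.000)–(9.911,3.000)
cell (9,3): code 0011 → (9.911,3.000)–(9.101,4.000)
cell (9,4): code 0001 → (9.101,4.000)–(9.000,4.070)
total: 10 segments, chained into 1 closed loop(s), length Σ = 8.749927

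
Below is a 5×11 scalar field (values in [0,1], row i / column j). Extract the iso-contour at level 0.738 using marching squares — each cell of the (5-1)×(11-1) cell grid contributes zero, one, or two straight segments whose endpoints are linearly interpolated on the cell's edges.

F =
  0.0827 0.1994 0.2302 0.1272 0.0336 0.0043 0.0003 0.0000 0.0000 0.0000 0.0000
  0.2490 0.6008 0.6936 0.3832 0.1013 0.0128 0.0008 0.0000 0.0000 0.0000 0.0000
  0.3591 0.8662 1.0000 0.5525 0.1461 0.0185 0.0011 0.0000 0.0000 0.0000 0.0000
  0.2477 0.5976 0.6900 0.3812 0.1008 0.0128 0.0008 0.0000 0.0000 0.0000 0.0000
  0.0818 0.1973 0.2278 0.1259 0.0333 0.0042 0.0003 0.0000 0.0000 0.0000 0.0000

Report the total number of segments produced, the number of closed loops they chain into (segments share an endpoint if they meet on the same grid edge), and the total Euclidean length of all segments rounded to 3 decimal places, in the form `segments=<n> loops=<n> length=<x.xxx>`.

cell (1,0): code 0100 → (1.517,1.000)–(2.000,0.747)
cell (1,1): code 1100 → (1.145,2.000)–(1.517,1.000)
cell (1,2): code 1000 → (2.000,2.585)–(1.145,2.000)
cell (2,0): code 0010 → (2.000,0.747)–(2.477,1.000)
cell (2,1): code 0011 → (2.477,1.000)–(2.845,2.000)
cell (2,2): code 0001 → (2.845,2.000)–(2.000,2.585)
total: 6 segments, chained into 1 closed loop(s), length Σ = 5.282261

segments=6 loops=1 length=5.282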